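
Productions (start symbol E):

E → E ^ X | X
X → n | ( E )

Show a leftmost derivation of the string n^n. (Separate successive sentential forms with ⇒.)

E⇒E^X⇒X^X⇒n^X⇒n^n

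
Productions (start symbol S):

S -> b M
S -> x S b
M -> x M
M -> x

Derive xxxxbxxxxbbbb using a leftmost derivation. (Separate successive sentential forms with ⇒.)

S ⇒ xSb   [S -> x S b]
xSb ⇒ xxSbb   [S -> x S b]
xxSbb ⇒ xxxSbbb   [S -> x S b]
xxxSbbb ⇒ xxxxSbbbb   [S -> x S b]
xxxxSbbbb ⇒ xxxxbMbbbb   [S -> b M]
xxxxbMbbbb ⇒ xxxxbxMbbbb   [M -> x M]
xxxxbxMbbbb ⇒ xxxxbxxMbbbb   [M -> x M]
xxxxbxxMbbbb ⇒ xxxxbxxxMbbbb   [M -> x M]
xxxxbxxxMbbbb ⇒ xxxxbxxxxbbbb   [M -> x]

S ⇒ xSb ⇒ xxSbb ⇒ xxxSbbb ⇒ xxxxSbbbb ⇒ xxxxbMbbbb ⇒ xxxxbxMbbbb ⇒ xxxxbxxMbbbb ⇒ xxxxbxxxMbbbb ⇒ xxxxbxxxxbbbb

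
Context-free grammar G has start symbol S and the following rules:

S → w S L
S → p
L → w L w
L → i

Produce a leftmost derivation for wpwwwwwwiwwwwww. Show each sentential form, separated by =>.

S=>wSL=>wpL=>wpwLw=>wpwwLww=>wpwwwLwww=>wpwwwwLwwww=>wpwwwwwLwwwww=>wpwwwwwwLwwwwww=>wpwwwwwwiwwwwww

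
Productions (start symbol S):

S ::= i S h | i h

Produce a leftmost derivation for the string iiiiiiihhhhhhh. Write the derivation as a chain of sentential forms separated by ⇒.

S⇒iSh⇒iiShh⇒iiiShhh⇒iiiiShhhh⇒iiiiiShhhhh⇒iiiiiiShhhhhh⇒iiiiiiihhhhhhh

S ⇒ iSh   [S ::= i S h]
iSh ⇒ iiShh   [S ::= i S h]
iiShh ⇒ iiiShhh   [S ::= i S h]
iiiShhh ⇒ iiiiShhhh   [S ::= i S h]
iiiiShhhh ⇒ iiiiiShhhhh   [S ::= i S h]
iiiiiShhhhh ⇒ iiiiiiShhhhhh   [S ::= i S h]
iiiiiiShhhhhh ⇒ iiiiiiihhhhhhh   [S ::= i h]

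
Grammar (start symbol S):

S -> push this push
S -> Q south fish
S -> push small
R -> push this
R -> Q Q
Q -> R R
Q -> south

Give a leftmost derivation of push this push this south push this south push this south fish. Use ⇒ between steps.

S ⇒ Q south fish ⇒ R R south fish ⇒ Q Q R south fish ⇒ R R Q R south fish ⇒ Q Q R Q R south fish ⇒ R R Q R Q R south fish ⇒ push this R Q R Q R south fish ⇒ push this push this Q R Q R south fish ⇒ push this push this south R Q R south fish ⇒ push this push this south push this Q R south fish ⇒ push this push this south push this south R south fish ⇒ push this push this south push this south push this south fish

S ⇒ Q south fish   [S -> Q south fish]
Q south fish ⇒ R R south fish   [Q -> R R]
R R south fish ⇒ Q Q R south fish   [R -> Q Q]
Q Q R south fish ⇒ R R Q R south fish   [Q -> R R]
R R Q R south fish ⇒ Q Q R Q R south fish   [R -> Q Q]
Q Q R Q R south fish ⇒ R R Q R Q R south fish   [Q -> R R]
R R Q R Q R south fish ⇒ push this R Q R Q R south fish   [R -> push this]
push this R Q R Q R south fish ⇒ push this push this Q R Q R south fish   [R -> push this]
push this push this Q R Q R south fish ⇒ push this push this south R Q R south fish   [Q -> south]
push this push this south R Q R south fish ⇒ push this push this south push this Q R south fish   [R -> push this]
push this push this south push this Q R south fish ⇒ push this push this south push this south R south fish   [Q -> south]
push this push this south push this south R south fish ⇒ push this push this south push this south push this south fish   [R -> push this]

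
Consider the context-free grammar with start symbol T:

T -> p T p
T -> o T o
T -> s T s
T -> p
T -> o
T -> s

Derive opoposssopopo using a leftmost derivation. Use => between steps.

T => oTo   [T -> o T o]
oTo => opTpo   [T -> p T p]
opTpo => opoTopo   [T -> o T o]
opoTopo => opopTpopo   [T -> p T p]
opopTpopo => opopoTopopo   [T -> o T o]
opopoTopopo => opoposTsopopo   [T -> s T s]
opoposTsopopo => opoposssopopo   [T -> s]

T => oTo => opTpo => opoTopo => opopTpopo => opopoTopopo => opoposTsopopo => opoposssopopo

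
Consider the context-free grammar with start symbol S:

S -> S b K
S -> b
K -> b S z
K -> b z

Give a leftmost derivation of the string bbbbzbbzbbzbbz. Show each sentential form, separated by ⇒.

S ⇒ SbK ⇒ SbKbK ⇒ SbKbKbK ⇒ SbKbKbKbK ⇒ bbKbKbKbK ⇒ bbbSzbKbKbK ⇒ bbbbzbKbKbK ⇒ bbbbzbbzbKbK ⇒ bbbbzbbzbbzbK ⇒ bbbbzbbzbbzbbz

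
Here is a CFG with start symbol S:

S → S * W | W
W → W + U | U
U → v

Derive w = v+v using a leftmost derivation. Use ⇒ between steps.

S⇒W⇒W+U⇒U+U⇒v+U⇒v+v

S ⇒ W   [S → W]
W ⇒ W+U   [W → W + U]
W+U ⇒ U+U   [W → U]
U+U ⇒ v+U   [U → v]
v+U ⇒ v+v   [U → v]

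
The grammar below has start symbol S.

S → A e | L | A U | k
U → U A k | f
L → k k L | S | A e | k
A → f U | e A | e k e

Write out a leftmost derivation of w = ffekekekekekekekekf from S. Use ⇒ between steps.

S⇒AU⇒fUU⇒fUAkU⇒fUAkAkU⇒fUAkAkAkU⇒fUAkAkAkAkU⇒ffAkAkAkAkU⇒ffekekAkAkAkU⇒ffekekekekAkAkU⇒ffekekekekekekAkU⇒ffekekekekekekekekU⇒ffekekekekekekekekf

S ⇒ AU   [S → A U]
AU ⇒ fUU   [A → f U]
fUU ⇒ fUAkU   [U → U A k]
fUAkU ⇒ fUAkAkU   [U → U A k]
fUAkAkU ⇒ fUAkAkAkU   [U → U A k]
fUAkAkAkU ⇒ fUAkAkAkAkU   [U → U A k]
fUAkAkAkAkU ⇒ ffAkAkAkAkU   [U → f]
ffAkAkAkAkU ⇒ ffekekAkAkAkU   [A → e k e]
ffekekAkAkAkU ⇒ ffekekekekAkAkU   [A → e k e]
ffekekekekAkAkU ⇒ ffekekekekekekAkU   [A → e k e]
ffekekekekekekAkU ⇒ ffekekekekekekekekU   [A → e k e]
ffekekekekekekekekU ⇒ ffekekekekekekekekf   [U → f]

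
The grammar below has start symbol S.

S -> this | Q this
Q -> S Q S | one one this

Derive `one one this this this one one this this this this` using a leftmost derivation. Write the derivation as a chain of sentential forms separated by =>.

S => Q this   [S -> Q this]
Q this => S Q S this   [Q -> S Q S]
S Q S this => Q this Q S this   [S -> Q this]
Q this Q S this => one one this this Q S this   [Q -> one one this]
one one this this Q S this => one one this this S Q S S this   [Q -> S Q S]
one one this this S Q S S this => one one this this this Q S S this   [S -> this]
one one this this this Q S S this => one one this this this one one this S S this   [Q -> one one this]
one one this this this one one this S S this => one one this this this one one this this S this   [S -> this]
one one this this this one one this this S this => one one this this this one one this this this this   [S -> this]

S => Q this => S Q S this => Q this Q S this => one one this this Q S this => one one this this S Q S S this => one one this this this Q S S this => one one this this this one one this S S this => one one this this this one one this this S this => one one this this this one one this this this this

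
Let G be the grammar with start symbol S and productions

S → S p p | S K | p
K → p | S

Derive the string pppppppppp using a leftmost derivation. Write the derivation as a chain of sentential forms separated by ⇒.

S ⇒ Spp   [S → S p p]
Spp ⇒ SKpp   [S → S K]
SKpp ⇒ pKpp   [S → p]
pKpp ⇒ pSpp   [K → S]
pSpp ⇒ pSKpp   [S → S K]
pSKpp ⇒ pSKKpp   [S → S K]
pSKKpp ⇒ pSKKKpp   [S → S K]
pSKKKpp ⇒ pSKKKKpp   [S → S K]
pSKKKKpp ⇒ pSppKKKKpp   [S → S p p]
pSppKKKKpp ⇒ ppppKKKKpp   [S → p]
ppppKKKKpp ⇒ pppppKKKpp   [K → p]
pppppKKKpp ⇒ ppppppKKpp   [K → p]
ppppppKKpp ⇒ pppppppKpp   [K → p]
pppppppKpp ⇒ pppppppppp   [K → p]

S ⇒ Spp ⇒ SKpp ⇒ pKpp ⇒ pSpp ⇒ pSKpp ⇒ pSKKpp ⇒ pSKKKpp ⇒ pSKKKKpp ⇒ pSppKKKKpp ⇒ ppppKKKKpp ⇒ pppppKKKpp ⇒ ppppppKKpp ⇒ pppppppKpp ⇒ pppppppppp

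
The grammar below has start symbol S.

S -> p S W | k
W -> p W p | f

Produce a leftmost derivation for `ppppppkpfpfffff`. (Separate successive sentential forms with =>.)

S => pSW => ppSWW => pppSWWW => ppppSWWWW => pppppSWWWWW => ppppppSWWWWWW => ppppppkWWWWWW => ppppppkpWpWWWWW => ppppppkpfpWWWWW => ppppppkpfpfWWWW => ppppppkpfpffWWW => ppppppkpfpfffWW => ppppppkpfpffffW => ppppppkpfpfffff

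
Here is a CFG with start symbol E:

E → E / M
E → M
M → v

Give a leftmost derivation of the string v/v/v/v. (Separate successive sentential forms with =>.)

E => E/M => E/M/M => E/M/M/M => M/M/M/M => v/M/M/M => v/v/M/M => v/v/v/M => v/v/v/v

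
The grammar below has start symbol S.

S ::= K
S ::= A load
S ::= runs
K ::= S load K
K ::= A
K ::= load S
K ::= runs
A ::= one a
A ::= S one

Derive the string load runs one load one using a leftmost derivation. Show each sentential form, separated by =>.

S => K => A => S one => A load one => S one load one => K one load one => load S one load one => load K one load one => load runs one load one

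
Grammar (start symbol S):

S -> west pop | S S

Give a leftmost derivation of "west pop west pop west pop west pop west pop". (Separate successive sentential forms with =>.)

S => S S => S S S => S S S S => S S S S S => west pop S S S S => west pop west pop S S S => west pop west pop west pop S S => west pop west pop west pop west pop S => west pop west pop west pop west pop west pop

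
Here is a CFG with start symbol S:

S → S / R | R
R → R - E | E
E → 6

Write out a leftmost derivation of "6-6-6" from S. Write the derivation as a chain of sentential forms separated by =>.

S => R   [S → R]
R => R-E   [R → R - E]
R-E => R-E-E   [R → R - E]
R-E-E => E-E-E   [R → E]
E-E-E => 6-E-E   [E → 6]
6-E-E => 6-6-E   [E → 6]
6-6-E => 6-6-6   [E → 6]

S=>R=>R-E=>R-E-E=>E-E-E=>6-E-E=>6-6-E=>6-6-6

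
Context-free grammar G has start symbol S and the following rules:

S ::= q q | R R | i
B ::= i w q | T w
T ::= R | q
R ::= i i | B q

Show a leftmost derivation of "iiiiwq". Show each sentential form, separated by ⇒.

S ⇒ RR ⇒ iiR ⇒ iiBq ⇒ iiTwq ⇒ iiRwq ⇒ iiiiwq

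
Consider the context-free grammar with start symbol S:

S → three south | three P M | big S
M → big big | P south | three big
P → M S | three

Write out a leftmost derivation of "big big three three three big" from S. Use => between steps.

S => big S   [S → big S]
big S => big big S   [S → big S]
big big S => big big three P M   [S → three P M]
big big three P M => big big three three M   [P → three]
big big three three M => big big three three three big   [M → three big]

S => big S => big big S => big big three P M => big big three three M => big big three three three big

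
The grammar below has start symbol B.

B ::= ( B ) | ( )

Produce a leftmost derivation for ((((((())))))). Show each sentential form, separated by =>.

B => (B) => ((B)) => (((B))) => ((((B)))) => (((((B))))) => ((((((B)))))) => ((((((()))))))

B => (B)   [B ::= ( B )]
(B) => ((B))   [B ::= ( B )]
((B)) => (((B)))   [B ::= ( B )]
(((B))) => ((((B))))   [B ::= ( B )]
((((B)))) => (((((B)))))   [B ::= ( B )]
(((((B))))) => ((((((B))))))   [B ::= ( B )]
((((((B)))))) => ((((((()))))))   [B ::= ( )]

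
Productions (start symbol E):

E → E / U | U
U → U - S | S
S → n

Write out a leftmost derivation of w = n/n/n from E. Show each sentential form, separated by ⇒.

E ⇒ E/U   [E → E / U]
E/U ⇒ E/U/U   [E → E / U]
E/U/U ⇒ U/U/U   [E → U]
U/U/U ⇒ S/U/U   [U → S]
S/U/U ⇒ n/U/U   [S → n]
n/U/U ⇒ n/S/U   [U → S]
n/S/U ⇒ n/n/U   [S → n]
n/n/U ⇒ n/n/S   [U → S]
n/n/S ⇒ n/n/n   [S → n]

E⇒E/U⇒E/U/U⇒U/U/U⇒S/U/U⇒n/U/U⇒n/S/U⇒n/n/U⇒n/n/S⇒n/n/n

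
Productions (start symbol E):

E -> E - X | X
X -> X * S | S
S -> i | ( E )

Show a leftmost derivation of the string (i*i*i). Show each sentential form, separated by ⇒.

E⇒X⇒S⇒(E)⇒(X)⇒(X*S)⇒(X*S*S)⇒(S*S*S)⇒(i*S*S)⇒(i*i*S)⇒(i*i*i)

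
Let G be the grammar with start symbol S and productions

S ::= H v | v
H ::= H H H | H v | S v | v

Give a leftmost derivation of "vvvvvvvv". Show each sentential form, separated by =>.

S=>Hv=>Svv=>Hvvv=>Hvvvv=>Hvvvvv=>Hvvvvvv=>Svvvvvvv=>vvvvvvvv

S => Hv   [S ::= H v]
Hv => Svv   [H ::= S v]
Svv => Hvvv   [S ::= H v]
Hvvv => Hvvvv   [H ::= H v]
Hvvvv => Hvvvvv   [H ::= H v]
Hvvvvv => Hvvvvvv   [H ::= H v]
Hvvvvvv => Svvvvvvv   [H ::= S v]
Svvvvvvv => vvvvvvvv   [S ::= v]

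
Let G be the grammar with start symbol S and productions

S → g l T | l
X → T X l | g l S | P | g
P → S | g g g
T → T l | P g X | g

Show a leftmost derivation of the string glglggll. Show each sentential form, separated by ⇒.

S ⇒ glT ⇒ glTl ⇒ glPgXl ⇒ glSgXl ⇒ glglTgXl ⇒ glglggXl ⇒ glglggPl ⇒ glglggSl ⇒ glglggll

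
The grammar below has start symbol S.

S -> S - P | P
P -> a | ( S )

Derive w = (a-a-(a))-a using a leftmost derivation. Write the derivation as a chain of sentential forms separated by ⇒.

S ⇒ S-P ⇒ P-P ⇒ (S)-P ⇒ (S-P)-P ⇒ (S-P-P)-P ⇒ (P-P-P)-P ⇒ (a-P-P)-P ⇒ (a-a-P)-P ⇒ (a-a-(S))-P ⇒ (a-a-(P))-P ⇒ (a-a-(a))-P ⇒ (a-a-(a))-a

S ⇒ S-P   [S -> S - P]
S-P ⇒ P-P   [S -> P]
P-P ⇒ (S)-P   [P -> ( S )]
(S)-P ⇒ (S-P)-P   [S -> S - P]
(S-P)-P ⇒ (S-P-P)-P   [S -> S - P]
(S-P-P)-P ⇒ (P-P-P)-P   [S -> P]
(P-P-P)-P ⇒ (a-P-P)-P   [P -> a]
(a-P-P)-P ⇒ (a-a-P)-P   [P -> a]
(a-a-P)-P ⇒ (a-a-(S))-P   [P -> ( S )]
(a-a-(S))-P ⇒ (a-a-(P))-P   [S -> P]
(a-a-(P))-P ⇒ (a-a-(a))-P   [P -> a]
(a-a-(a))-P ⇒ (a-a-(a))-a   [P -> a]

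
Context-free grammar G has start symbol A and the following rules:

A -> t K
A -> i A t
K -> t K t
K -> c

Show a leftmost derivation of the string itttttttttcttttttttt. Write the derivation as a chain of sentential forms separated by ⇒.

A ⇒ iAt ⇒ itKt ⇒ ittKtt ⇒ itttKttt ⇒ ittttKtttt ⇒ itttttKttttt ⇒ ittttttKtttttt ⇒ itttttttKttttttt ⇒ ittttttttKtttttttt ⇒ itttttttttKttttttttt ⇒ itttttttttcttttttttt

A ⇒ iAt   [A -> i A t]
iAt ⇒ itKt   [A -> t K]
itKt ⇒ ittKtt   [K -> t K t]
ittKtt ⇒ itttKttt   [K -> t K t]
itttKttt ⇒ ittttKtttt   [K -> t K t]
ittttKtttt ⇒ itttttKttttt   [K -> t K t]
itttttKttttt ⇒ ittttttKtttttt   [K -> t K t]
ittttttKtttttt ⇒ itttttttKttttttt   [K -> t K t]
itttttttKttttttt ⇒ ittttttttKtttttttt   [K -> t K t]
ittttttttKtttttttt ⇒ itttttttttKttttttttt   [K -> t K t]
itttttttttKttttttttt ⇒ itttttttttcttttttttt   [K -> c]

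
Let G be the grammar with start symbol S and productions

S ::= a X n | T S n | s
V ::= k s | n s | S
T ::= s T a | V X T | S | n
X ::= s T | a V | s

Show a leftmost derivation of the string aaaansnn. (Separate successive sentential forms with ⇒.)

S ⇒ aXn   [S ::= a X n]
aXn ⇒ aaVn   [X ::= a V]
aaVn ⇒ aaSn   [V ::= S]
aaSn ⇒ aaaXnn   [S ::= a X n]
aaaXnn ⇒ aaaaVnn   [X ::= a V]
aaaaVnn ⇒ aaaansnn   [V ::= n s]

S⇒aXn⇒aaVn⇒aaSn⇒aaaXnn⇒aaaaVnn⇒aaaansnn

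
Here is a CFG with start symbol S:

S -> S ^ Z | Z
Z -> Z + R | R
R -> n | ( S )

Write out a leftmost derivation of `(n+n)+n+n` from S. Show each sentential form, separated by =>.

S => Z => Z+R => Z+R+R => R+R+R => (S)+R+R => (Z)+R+R => (Z+R)+R+R => (R+R)+R+R => (n+R)+R+R => (n+n)+R+R => (n+n)+n+R => (n+n)+n+n

S => Z   [S -> Z]
Z => Z+R   [Z -> Z + R]
Z+R => Z+R+R   [Z -> Z + R]
Z+R+R => R+R+R   [Z -> R]
R+R+R => (S)+R+R   [R -> ( S )]
(S)+R+R => (Z)+R+R   [S -> Z]
(Z)+R+R => (Z+R)+R+R   [Z -> Z + R]
(Z+R)+R+R => (R+R)+R+R   [Z -> R]
(R+R)+R+R => (n+R)+R+R   [R -> n]
(n+R)+R+R => (n+n)+R+R   [R -> n]
(n+n)+R+R => (n+n)+n+R   [R -> n]
(n+n)+n+R => (n+n)+n+n   [R -> n]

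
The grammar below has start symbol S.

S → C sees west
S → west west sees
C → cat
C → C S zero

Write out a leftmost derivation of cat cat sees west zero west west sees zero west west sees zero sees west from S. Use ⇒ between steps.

S ⇒ C sees west   [S → C sees west]
C sees west ⇒ C S zero sees west   [C → C S zero]
C S zero sees west ⇒ C S zero S zero sees west   [C → C S zero]
C S zero S zero sees west ⇒ C S zero S zero S zero sees west   [C → C S zero]
C S zero S zero S zero sees west ⇒ cat S zero S zero S zero sees west   [C → cat]
cat S zero S zero S zero sees west ⇒ cat C sees west zero S zero S zero sees west   [S → C sees west]
cat C sees west zero S zero S zero sees west ⇒ cat cat sees west zero S zero S zero sees west   [C → cat]
cat cat sees west zero S zero S zero sees west ⇒ cat cat sees west zero west west sees zero S zero sees west   [S → west west sees]
cat cat sees west zero west west sees zero S zero sees west ⇒ cat cat sees west zero west west sees zero west west sees zero sees west   [S → west west sees]

S ⇒ C sees west ⇒ C S zero sees west ⇒ C S zero S zero sees west ⇒ C S zero S zero S zero sees west ⇒ cat S zero S zero S zero sees west ⇒ cat C sees west zero S zero S zero sees west ⇒ cat cat sees west zero S zero S zero sees west ⇒ cat cat sees west zero west west sees zero S zero sees west ⇒ cat cat sees west zero west west sees zero west west sees zero sees west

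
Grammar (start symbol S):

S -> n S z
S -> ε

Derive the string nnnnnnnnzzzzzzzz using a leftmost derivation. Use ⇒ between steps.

S ⇒ nSz ⇒ nnSzz ⇒ nnnSzzz ⇒ nnnnSzzzz ⇒ nnnnnSzzzzz ⇒ nnnnnnSzzzzzz ⇒ nnnnnnnSzzzzzzz ⇒ nnnnnnnnSzzzzzzzz ⇒ nnnnnnnnzzzzzzzz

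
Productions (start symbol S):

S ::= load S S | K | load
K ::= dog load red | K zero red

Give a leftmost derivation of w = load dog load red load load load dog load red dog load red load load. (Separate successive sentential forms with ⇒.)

S ⇒ load S S ⇒ load K S ⇒ load dog load red S ⇒ load dog load red load S S ⇒ load dog load red load load S S S ⇒ load dog load red load load load S S S S ⇒ load dog load red load load load K S S S ⇒ load dog load red load load load dog load red S S S ⇒ load dog load red load load load dog load red K S S ⇒ load dog load red load load load dog load red dog load red S S ⇒ load dog load red load load load dog load red dog load red load S ⇒ load dog load red load load load dog load red dog load red load load

S ⇒ load S S   [S ::= load S S]
load S S ⇒ load K S   [S ::= K]
load K S ⇒ load dog load red S   [K ::= dog load red]
load dog load red S ⇒ load dog load red load S S   [S ::= load S S]
load dog load red load S S ⇒ load dog load red load load S S S   [S ::= load S S]
load dog load red load load S S S ⇒ load dog load red load load load S S S S   [S ::= load S S]
load dog load red load load load S S S S ⇒ load dog load red load load load K S S S   [S ::= K]
load dog load red load load load K S S S ⇒ load dog load red load load load dog load red S S S   [K ::= dog load red]
load dog load red load load load dog load red S S S ⇒ load dog load red load load load dog load red K S S   [S ::= K]
load dog load red load load load dog load red K S S ⇒ load dog load red load load load dog load red dog load red S S   [K ::= dog load red]
load dog load red load load load dog load red dog load red S S ⇒ load dog load red load load load dog load red dog load red load S   [S ::= load]
load dog load red load load load dog load red dog load red load S ⇒ load dog load red load load load dog load red dog load red load load   [S ::= load]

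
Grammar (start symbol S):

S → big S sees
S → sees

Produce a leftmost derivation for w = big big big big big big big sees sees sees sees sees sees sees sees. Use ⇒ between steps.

S ⇒ big S sees ⇒ big big S sees sees ⇒ big big big S sees sees sees ⇒ big big big big S sees sees sees sees ⇒ big big big big big S sees sees sees sees sees ⇒ big big big big big big S sees sees sees sees sees sees ⇒ big big big big big big big S sees sees sees sees sees sees sees ⇒ big big big big big big big sees sees sees sees sees sees sees sees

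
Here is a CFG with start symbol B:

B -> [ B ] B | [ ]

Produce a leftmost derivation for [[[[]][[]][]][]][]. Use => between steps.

B => [B]B => [[B]B]B => [[[B]B]B]B => [[[[]]B]B]B => [[[[]][B]B]B]B => [[[[]][[]]B]B]B => [[[[]][[]][]]B]B => [[[[]][[]][]][]]B => [[[[]][[]][]][]][]

B => [B]B   [B -> [ B ] B]
[B]B => [[B]B]B   [B -> [ B ] B]
[[B]B]B => [[[B]B]B]B   [B -> [ B ] B]
[[[B]B]B]B => [[[[]]B]B]B   [B -> [ ]]
[[[[]]B]B]B => [[[[]][B]B]B]B   [B -> [ B ] B]
[[[[]][B]B]B]B => [[[[]][[]]B]B]B   [B -> [ ]]
[[[[]][[]]B]B]B => [[[[]][[]][]]B]B   [B -> [ ]]
[[[[]][[]][]]B]B => [[[[]][[]][]][]]B   [B -> [ ]]
[[[[]][[]][]][]]B => [[[[]][[]][]][]][]   [B -> [ ]]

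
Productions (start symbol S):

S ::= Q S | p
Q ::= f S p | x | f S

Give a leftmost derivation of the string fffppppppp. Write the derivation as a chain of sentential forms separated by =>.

S => QS => fSpS => fQSpS => ffSpSpS => ffQSpSpS => fffSpSpSpS => fffppSpSpS => fffppppSpS => fffppppppS => fffppppppp

S => QS   [S ::= Q S]
QS => fSpS   [Q ::= f S p]
fSpS => fQSpS   [S ::= Q S]
fQSpS => ffSpSpS   [Q ::= f S p]
ffSpSpS => ffQSpSpS   [S ::= Q S]
ffQSpSpS => fffSpSpSpS   [Q ::= f S p]
fffSpSpSpS => fffppSpSpS   [S ::= p]
fffppSpSpS => fffppppSpS   [S ::= p]
fffppppSpS => fffppppppS   [S ::= p]
fffppppppS => fffppppppp   [S ::= p]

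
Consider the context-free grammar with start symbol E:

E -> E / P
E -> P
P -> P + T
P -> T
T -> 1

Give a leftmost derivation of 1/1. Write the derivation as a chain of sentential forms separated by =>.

E => E/P   [E -> E / P]
E/P => P/P   [E -> P]
P/P => T/P   [P -> T]
T/P => 1/P   [T -> 1]
1/P => 1/T   [P -> T]
1/T => 1/1   [T -> 1]

E => E/P => P/P => T/P => 1/P => 1/T => 1/1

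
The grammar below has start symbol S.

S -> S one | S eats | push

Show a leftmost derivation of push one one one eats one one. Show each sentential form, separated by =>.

S => S one => S one one => S eats one one => S one eats one one => S one one eats one one => S one one one eats one one => push one one one eats one one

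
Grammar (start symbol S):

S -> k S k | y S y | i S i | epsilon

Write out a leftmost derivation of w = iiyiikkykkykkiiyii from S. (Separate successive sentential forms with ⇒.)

S ⇒ iSi   [S -> i S i]
iSi ⇒ iiSii   [S -> i S i]
iiSii ⇒ iiySyii   [S -> y S y]
iiySyii ⇒ iiyiSiyii   [S -> i S i]
iiyiSiyii ⇒ iiyiiSiiyii   [S -> i S i]
iiyiiSiiyii ⇒ iiyiikSkiiyii   [S -> k S k]
iiyiikSkiiyii ⇒ iiyiikkSkkiiyii   [S -> k S k]
iiyiikkSkkiiyii ⇒ iiyiikkySykkiiyii   [S -> y S y]
iiyiikkySykkiiyii ⇒ iiyiikkykSkykkiiyii   [S -> k S k]
iiyiikkykSkykkiiyii ⇒ iiyiikkykkykkiiyii   [S -> epsilon]

S⇒iSi⇒iiSii⇒iiySyii⇒iiyiSiyii⇒iiyiiSiiyii⇒iiyiikSkiiyii⇒iiyiikkSkkiiyii⇒iiyiikkySykkiiyii⇒iiyiikkykSkykkiiyii⇒iiyiikkykkykkiiyii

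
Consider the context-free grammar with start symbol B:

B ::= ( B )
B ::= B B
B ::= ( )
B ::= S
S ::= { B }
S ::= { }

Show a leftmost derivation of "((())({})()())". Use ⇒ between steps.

B ⇒ (B)   [B ::= ( B )]
(B) ⇒ (BB)   [B ::= B B]
(BB) ⇒ (BBB)   [B ::= B B]
(BBB) ⇒ ((B)BB)   [B ::= ( B )]
((B)BB) ⇒ ((())BB)   [B ::= ( )]
((())BB) ⇒ ((())(B)B)   [B ::= ( B )]
((())(B)B) ⇒ ((())(S)B)   [B ::= S]
((())(S)B) ⇒ ((())({})B)   [S ::= { }]
((())({})B) ⇒ ((())({})BB)   [B ::= B B]
((())({})BB) ⇒ ((())({})()B)   [B ::= ( )]
((())({})()B) ⇒ ((())({})()())   [B ::= ( )]

B ⇒ (B) ⇒ (BB) ⇒ (BBB) ⇒ ((B)BB) ⇒ ((())BB) ⇒ ((())(B)B) ⇒ ((())(S)B) ⇒ ((())({})B) ⇒ ((())({})BB) ⇒ ((())({})()B) ⇒ ((())({})()())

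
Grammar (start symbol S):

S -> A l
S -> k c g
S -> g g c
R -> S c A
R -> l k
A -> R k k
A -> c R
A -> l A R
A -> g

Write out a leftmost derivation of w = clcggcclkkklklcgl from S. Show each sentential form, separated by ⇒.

S ⇒ Al ⇒ cRl ⇒ cScAl ⇒ cAlcAl ⇒ clARlcAl ⇒ clcRRlcAl ⇒ clcScARlcAl ⇒ clcggccARlcAl ⇒ clcggccRkkRlcAl ⇒ clcggcclkkkRlcAl ⇒ clcggcclkkklklcAl ⇒ clcggcclkkklklcgl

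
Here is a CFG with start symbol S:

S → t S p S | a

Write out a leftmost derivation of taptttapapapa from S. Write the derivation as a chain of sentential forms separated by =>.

S => tSpS => tapS => taptSpS => tapttSpSpS => taptttSpSpSpS => taptttapSpSpS => taptttapapSpS => taptttapapapS => taptttapapapa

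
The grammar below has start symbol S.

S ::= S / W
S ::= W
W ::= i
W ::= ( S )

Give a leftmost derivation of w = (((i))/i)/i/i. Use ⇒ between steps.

S⇒S/W⇒S/W/W⇒W/W/W⇒(S)/W/W⇒(S/W)/W/W⇒(W/W)/W/W⇒((S)/W)/W/W⇒((W)/W)/W/W⇒(((S))/W)/W/W⇒(((W))/W)/W/W⇒(((i))/W)/W/W⇒(((i))/i)/W/W⇒(((i))/i)/i/W⇒(((i))/i)/i/i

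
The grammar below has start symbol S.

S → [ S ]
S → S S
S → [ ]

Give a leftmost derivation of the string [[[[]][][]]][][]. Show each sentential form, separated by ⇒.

S⇒SS⇒SSS⇒[S]SS⇒[[S]]SS⇒[[SS]]SS⇒[[SSS]]SS⇒[[[S]SS]]SS⇒[[[[]]SS]]SS⇒[[[[]][]S]]SS⇒[[[[]][][]]]SS⇒[[[[]][][]]][]S⇒[[[[]][][]]][][]

S ⇒ SS   [S → S S]
SS ⇒ SSS   [S → S S]
SSS ⇒ [S]SS   [S → [ S ]]
[S]SS ⇒ [[S]]SS   [S → [ S ]]
[[S]]SS ⇒ [[SS]]SS   [S → S S]
[[SS]]SS ⇒ [[SSS]]SS   [S → S S]
[[SSS]]SS ⇒ [[[S]SS]]SS   [S → [ S ]]
[[[S]SS]]SS ⇒ [[[[]]SS]]SS   [S → [ ]]
[[[[]]SS]]SS ⇒ [[[[]][]S]]SS   [S → [ ]]
[[[[]][]S]]SS ⇒ [[[[]][][]]]SS   [S → [ ]]
[[[[]][][]]]SS ⇒ [[[[]][][]]][]S   [S → [ ]]
[[[[]][][]]][]S ⇒ [[[[]][][]]][][]   [S → [ ]]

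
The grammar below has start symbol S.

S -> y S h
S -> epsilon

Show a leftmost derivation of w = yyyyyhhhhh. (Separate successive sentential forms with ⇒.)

S ⇒ ySh   [S -> y S h]
ySh ⇒ yyShh   [S -> y S h]
yyShh ⇒ yyyShhh   [S -> y S h]
yyyShhh ⇒ yyyyShhhh   [S -> y S h]
yyyyShhhh ⇒ yyyyyShhhhh   [S -> y S h]
yyyyyShhhhh ⇒ yyyyyhhhhh   [S -> epsilon]

S ⇒ ySh ⇒ yyShh ⇒ yyyShhh ⇒ yyyyShhhh ⇒ yyyyyShhhhh ⇒ yyyyyhhhhh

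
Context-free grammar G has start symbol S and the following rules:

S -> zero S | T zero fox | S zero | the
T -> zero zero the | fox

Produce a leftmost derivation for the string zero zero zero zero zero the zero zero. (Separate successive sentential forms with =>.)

S => zero S   [S -> zero S]
zero S => zero zero S   [S -> zero S]
zero zero S => zero zero S zero   [S -> S zero]
zero zero S zero => zero zero zero S zero   [S -> zero S]
zero zero zero S zero => zero zero zero S zero zero   [S -> S zero]
zero zero zero S zero zero => zero zero zero zero S zero zero   [S -> zero S]
zero zero zero zero S zero zero => zero zero zero zero zero S zero zero   [S -> zero S]
zero zero zero zero zero S zero zero => zero zero zero zero zero the zero zero   [S -> the]

S => zero S => zero zero S => zero zero S zero => zero zero zero S zero => zero zero zero S zero zero => zero zero zero zero S zero zero => zero zero zero zero zero S zero zero => zero zero zero zero zero the zero zero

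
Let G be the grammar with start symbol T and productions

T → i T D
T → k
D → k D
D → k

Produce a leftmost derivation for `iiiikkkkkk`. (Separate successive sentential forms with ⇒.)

T⇒iTD⇒iiTDD⇒iiiTDDD⇒iiiiTDDDD⇒iiiikDDDD⇒iiiikkDDDD⇒iiiikkkDDD⇒iiiikkkkDD⇒iiiikkkkkD⇒iiiikkkkkk

T ⇒ iTD   [T → i T D]
iTD ⇒ iiTDD   [T → i T D]
iiTDD ⇒ iiiTDDD   [T → i T D]
iiiTDDD ⇒ iiiiTDDDD   [T → i T D]
iiiiTDDDD ⇒ iiiikDDDD   [T → k]
iiiikDDDD ⇒ iiiikkDDDD   [D → k D]
iiiikkDDDD ⇒ iiiikkkDDD   [D → k]
iiiikkkDDD ⇒ iiiikkkkDD   [D → k]
iiiikkkkDD ⇒ iiiikkkkkD   [D → k]
iiiikkkkkD ⇒ iiiikkkkkk   [D → k]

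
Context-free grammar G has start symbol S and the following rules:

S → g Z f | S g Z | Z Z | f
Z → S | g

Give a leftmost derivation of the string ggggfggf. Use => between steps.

S => SgZ   [S → S g Z]
SgZ => ZZgZ   [S → Z Z]
ZZgZ => gZgZ   [Z → g]
gZgZ => gggZ   [Z → g]
gggZ => gggS   [Z → S]
gggS => ggggZf   [S → g Z f]
ggggZf => ggggSf   [Z → S]
ggggSf => ggggSgZf   [S → S g Z]
ggggSgZf => ggggfgZf   [S → f]
ggggfgZf => ggggfggf   [Z → g]

S=>SgZ=>ZZgZ=>gZgZ=>gggZ=>gggS=>ggggZf=>ggggSf=>ggggSgZf=>ggggfgZf=>ggggfggf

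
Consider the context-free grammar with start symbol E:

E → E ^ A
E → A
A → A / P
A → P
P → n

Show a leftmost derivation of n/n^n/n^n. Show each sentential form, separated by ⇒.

E⇒E^A⇒E^A^A⇒A^A^A⇒A/P^A^A⇒P/P^A^A⇒n/P^A^A⇒n/n^A^A⇒n/n^A/P^A⇒n/n^P/P^A⇒n/n^n/P^A⇒n/n^n/n^A⇒n/n^n/n^P⇒n/n^n/n^n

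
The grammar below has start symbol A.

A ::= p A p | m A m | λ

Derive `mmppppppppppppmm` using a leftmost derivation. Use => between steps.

A => mAm   [A ::= m A m]
mAm => mmAmm   [A ::= m A m]
mmAmm => mmpApmm   [A ::= p A p]
mmpApmm => mmppAppmm   [A ::= p A p]
mmppAppmm => mmpppApppmm   [A ::= p A p]
mmpppApppmm => mmppppAppppmm   [A ::= p A p]
mmppppAppppmm => mmpppppApppppmm   [A ::= p A p]
mmpppppApppppmm => mmppppppAppppppmm   [A ::= p A p]
mmppppppAppppppmm => mmppppppppppppmm   [A ::= λ]

A=>mAm=>mmAmm=>mmpApmm=>mmppAppmm=>mmpppApppmm=>mmppppAppppmm=>mmpppppApppppmm=>mmppppppAppppppmm=>mmppppppppppppmm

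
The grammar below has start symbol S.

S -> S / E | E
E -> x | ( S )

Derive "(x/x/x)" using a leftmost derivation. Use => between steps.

S => E   [S -> E]
E => (S)   [E -> ( S )]
(S) => (S/E)   [S -> S / E]
(S/E) => (S/E/E)   [S -> S / E]
(S/E/E) => (E/E/E)   [S -> E]
(E/E/E) => (x/E/E)   [E -> x]
(x/E/E) => (x/x/E)   [E -> x]
(x/x/E) => (x/x/x)   [E -> x]

S=>E=>(S)=>(S/E)=>(S/E/E)=>(E/E/E)=>(x/E/E)=>(x/x/E)=>(x/x/x)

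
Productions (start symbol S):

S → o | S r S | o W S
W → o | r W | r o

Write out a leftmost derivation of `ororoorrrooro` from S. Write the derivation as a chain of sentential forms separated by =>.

S => SrS => orS => orSrS => oroWSrS => ororoSrS => ororooWSrS => ororoorWSrS => ororoorrWSrS => ororoorrrWSrS => ororoorrroSrS => ororoorrroorS => ororoorrrooro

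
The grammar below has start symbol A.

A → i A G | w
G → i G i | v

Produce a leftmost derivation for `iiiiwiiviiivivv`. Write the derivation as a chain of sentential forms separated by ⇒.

A⇒iAG⇒iiAGG⇒iiiAGGG⇒iiiiAGGGG⇒iiiiwGGGG⇒iiiiwiGiGGG⇒iiiiwiiGiiGGG⇒iiiiwiiviiGGG⇒iiiiwiiviiiGiGG⇒iiiiwiiviiiviGG⇒iiiiwiiviiivivG⇒iiiiwiiviiivivv

A ⇒ iAG   [A → i A G]
iAG ⇒ iiAGG   [A → i A G]
iiAGG ⇒ iiiAGGG   [A → i A G]
iiiAGGG ⇒ iiiiAGGGG   [A → i A G]
iiiiAGGGG ⇒ iiiiwGGGG   [A → w]
iiiiwGGGG ⇒ iiiiwiGiGGG   [G → i G i]
iiiiwiGiGGG ⇒ iiiiwiiGiiGGG   [G → i G i]
iiiiwiiGiiGGG ⇒ iiiiwiiviiGGG   [G → v]
iiiiwiiviiGGG ⇒ iiiiwiiviiiGiGG   [G → i G i]
iiiiwiiviiiGiGG ⇒ iiiiwiiviiiviGG   [G → v]
iiiiwiiviiiviGG ⇒ iiiiwiiviiivivG   [G → v]
iiiiwiiviiivivG ⇒ iiiiwiiviiivivv   [G → v]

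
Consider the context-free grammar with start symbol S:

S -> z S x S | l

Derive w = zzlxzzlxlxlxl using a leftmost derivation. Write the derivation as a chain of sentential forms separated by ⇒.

S⇒zSxS⇒zzSxSxS⇒zzlxSxS⇒zzlxzSxSxS⇒zzlxzzSxSxSxS⇒zzlxzzlxSxSxS⇒zzlxzzlxlxSxS⇒zzlxzzlxlxlxS⇒zzlxzzlxlxlxl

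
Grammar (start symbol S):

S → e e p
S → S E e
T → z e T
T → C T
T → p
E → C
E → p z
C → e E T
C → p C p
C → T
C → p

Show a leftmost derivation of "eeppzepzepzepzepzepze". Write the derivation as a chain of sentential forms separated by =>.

S => SEe => SEeEe => SEeEeEe => SEeEeEeEe => SEeEeEeEeEe => SEeEeEeEeEeEe => eepEeEeEeEeEeEe => eeppzeEeEeEeEeEe => eeppzepzeEeEeEeEe => eeppzepzepzeEeEeEe => eeppzepzepzepzeEeEe => eeppzepzepzepzepzeEe => eeppzepzepzepzepzepze

S => SEe   [S → S E e]
SEe => SEeEe   [S → S E e]
SEeEe => SEeEeEe   [S → S E e]
SEeEeEe => SEeEeEeEe   [S → S E e]
SEeEeEeEe => SEeEeEeEeEe   [S → S E e]
SEeEeEeEeEe => SEeEeEeEeEeEe   [S → S E e]
SEeEeEeEeEeEe => eepEeEeEeEeEeEe   [S → e e p]
eepEeEeEeEeEeEe => eeppzeEeEeEeEeEe   [E → p z]
eeppzeEeEeEeEeEe => eeppzepzeEeEeEeEe   [E → p z]
eeppzepzeEeEeEeEe => eeppzepzepzeEeEeEe   [E → p z]
eeppzepzepzeEeEeEe => eeppzepzepzepzeEeEe   [E → p z]
eeppzepzepzepzeEeEe => eeppzepzepzepzepzeEe   [E → p z]
eeppzepzepzepzepzeEe => eeppzepzepzepzepzepze   [E → p z]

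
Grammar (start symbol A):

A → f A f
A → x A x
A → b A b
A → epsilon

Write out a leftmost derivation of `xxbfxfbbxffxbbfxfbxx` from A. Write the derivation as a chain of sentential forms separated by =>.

A => xAx => xxAxx => xxbAbxx => xxbfAfbxx => xxbfxAxfbxx => xxbfxfAfxfbxx => xxbfxfbAbfxfbxx => xxbfxfbbAbbfxfbxx => xxbfxfbbxAxbbfxfbxx => xxbfxfbbxfAfxbbfxfbxx => xxbfxfbbxffxbbfxfbxx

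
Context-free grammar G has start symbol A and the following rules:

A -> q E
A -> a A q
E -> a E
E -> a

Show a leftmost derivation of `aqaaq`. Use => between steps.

A=>aAq=>aqEq=>aqaEq=>aqaaq

A => aAq   [A -> a A q]
aAq => aqEq   [A -> q E]
aqEq => aqaEq   [E -> a E]
aqaEq => aqaaq   [E -> a]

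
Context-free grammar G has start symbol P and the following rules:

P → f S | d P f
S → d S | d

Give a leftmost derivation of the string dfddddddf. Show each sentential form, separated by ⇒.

P ⇒ dPf ⇒ dfSf ⇒ dfdSf ⇒ dfddSf ⇒ dfdddSf ⇒ dfddddSf ⇒ dfdddddSf ⇒ dfddddddf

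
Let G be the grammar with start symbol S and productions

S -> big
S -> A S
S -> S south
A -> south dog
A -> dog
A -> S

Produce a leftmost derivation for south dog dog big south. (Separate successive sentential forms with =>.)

S => S south => A S south => south dog S south => south dog A S south => south dog dog S south => south dog dog big south

S => S south   [S -> S south]
S south => A S south   [S -> A S]
A S south => south dog S south   [A -> south dog]
south dog S south => south dog A S south   [S -> A S]
south dog A S south => south dog dog S south   [A -> dog]
south dog dog S south => south dog dog big south   [S -> big]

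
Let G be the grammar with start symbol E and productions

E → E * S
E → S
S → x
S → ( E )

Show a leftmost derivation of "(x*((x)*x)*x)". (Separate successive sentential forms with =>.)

E => S => (E) => (E*S) => (E*S*S) => (S*S*S) => (x*S*S) => (x*(E)*S) => (x*(E*S)*S) => (x*(S*S)*S) => (x*((E)*S)*S) => (x*((S)*S)*S) => (x*((x)*S)*S) => (x*((x)*x)*S) => (x*((x)*x)*x)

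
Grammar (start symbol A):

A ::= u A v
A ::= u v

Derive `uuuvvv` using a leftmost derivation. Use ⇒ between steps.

A ⇒ uAv ⇒ uuAvv ⇒ uuuvvv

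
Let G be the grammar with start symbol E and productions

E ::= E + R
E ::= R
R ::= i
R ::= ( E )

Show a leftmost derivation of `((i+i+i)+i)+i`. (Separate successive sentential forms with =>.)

E => E+R => R+R => (E)+R => (E+R)+R => (R+R)+R => ((E)+R)+R => ((E+R)+R)+R => ((E+R+R)+R)+R => ((R+R+R)+R)+R => ((i+R+R)+R)+R => ((i+i+R)+R)+R => ((i+i+i)+R)+R => ((i+i+i)+i)+R => ((i+i+i)+i)+i

E => E+R   [E ::= E + R]
E+R => R+R   [E ::= R]
R+R => (E)+R   [R ::= ( E )]
(E)+R => (E+R)+R   [E ::= E + R]
(E+R)+R => (R+R)+R   [E ::= R]
(R+R)+R => ((E)+R)+R   [R ::= ( E )]
((E)+R)+R => ((E+R)+R)+R   [E ::= E + R]
((E+R)+R)+R => ((E+R+R)+R)+R   [E ::= E + R]
((E+R+R)+R)+R => ((R+R+R)+R)+R   [E ::= R]
((R+R+R)+R)+R => ((i+R+R)+R)+R   [R ::= i]
((i+R+R)+R)+R => ((i+i+R)+R)+R   [R ::= i]
((i+i+R)+R)+R => ((i+i+i)+R)+R   [R ::= i]
((i+i+i)+R)+R => ((i+i+i)+i)+R   [R ::= i]
((i+i+i)+i)+R => ((i+i+i)+i)+i   [R ::= i]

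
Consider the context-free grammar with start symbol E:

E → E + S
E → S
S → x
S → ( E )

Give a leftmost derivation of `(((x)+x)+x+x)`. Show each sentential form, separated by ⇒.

E ⇒ S ⇒ (E) ⇒ (E+S) ⇒ (E+S+S) ⇒ (S+S+S) ⇒ ((E)+S+S) ⇒ ((E+S)+S+S) ⇒ ((S+S)+S+S) ⇒ (((E)+S)+S+S) ⇒ (((S)+S)+S+S) ⇒ (((x)+S)+S+S) ⇒ (((x)+x)+S+S) ⇒ (((x)+x)+x+S) ⇒ (((x)+x)+x+x)

E ⇒ S   [E → S]
S ⇒ (E)   [S → ( E )]
(E) ⇒ (E+S)   [E → E + S]
(E+S) ⇒ (E+S+S)   [E → E + S]
(E+S+S) ⇒ (S+S+S)   [E → S]
(S+S+S) ⇒ ((E)+S+S)   [S → ( E )]
((E)+S+S) ⇒ ((E+S)+S+S)   [E → E + S]
((E+S)+S+S) ⇒ ((S+S)+S+S)   [E → S]
((S+S)+S+S) ⇒ (((E)+S)+S+S)   [S → ( E )]
(((E)+S)+S+S) ⇒ (((S)+S)+S+S)   [E → S]
(((S)+S)+S+S) ⇒ (((x)+S)+S+S)   [S → x]
(((x)+S)+S+S) ⇒ (((x)+x)+S+S)   [S → x]
(((x)+x)+S+S) ⇒ (((x)+x)+x+S)   [S → x]
(((x)+x)+x+S) ⇒ (((x)+x)+x+x)   [S → x]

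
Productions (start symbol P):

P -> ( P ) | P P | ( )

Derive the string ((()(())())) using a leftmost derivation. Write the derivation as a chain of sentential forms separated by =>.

P => (P) => ((P)) => ((PP)) => ((PPP)) => ((()PP)) => ((()(P)P)) => ((()(())P)) => ((()(())()))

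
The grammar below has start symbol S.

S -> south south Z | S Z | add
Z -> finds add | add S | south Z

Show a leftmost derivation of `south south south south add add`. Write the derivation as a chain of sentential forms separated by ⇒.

S ⇒ south south Z ⇒ south south south Z ⇒ south south south south Z ⇒ south south south south add S ⇒ south south south south add add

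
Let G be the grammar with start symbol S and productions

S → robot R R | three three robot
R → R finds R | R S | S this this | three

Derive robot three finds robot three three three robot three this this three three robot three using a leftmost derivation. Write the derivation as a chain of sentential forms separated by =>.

S => robot R R => robot R S R => robot R finds R S R => robot three finds R S R => robot three finds S this this S R => robot three finds robot R R this this S R => robot three finds robot R S R this this S R => robot three finds robot three S R this this S R => robot three finds robot three three three robot R this this S R => robot three finds robot three three three robot three this this S R => robot three finds robot three three three robot three this this three three robot R => robot three finds robot three three three robot three this this three three robot three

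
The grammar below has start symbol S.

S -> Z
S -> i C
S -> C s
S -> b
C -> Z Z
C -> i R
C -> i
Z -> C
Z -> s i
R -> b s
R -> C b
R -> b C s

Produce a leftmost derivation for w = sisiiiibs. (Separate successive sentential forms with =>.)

S => Cs => ZZs => siZs => siCs => siZZs => siCZs => siZZZs => sisiZZs => sisiCZs => sisiiZs => sisiiCs => sisiiiRs => sisiiiCbs => sisiiiibs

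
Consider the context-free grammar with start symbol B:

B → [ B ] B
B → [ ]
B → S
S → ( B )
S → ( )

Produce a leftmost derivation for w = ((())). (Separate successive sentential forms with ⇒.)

B ⇒ S   [B → S]
S ⇒ (B)   [S → ( B )]
(B) ⇒ (S)   [B → S]
(S) ⇒ ((B))   [S → ( B )]
((B)) ⇒ ((S))   [B → S]
((S)) ⇒ ((()))   [S → ( )]

B⇒S⇒(B)⇒(S)⇒((B))⇒((S))⇒((()))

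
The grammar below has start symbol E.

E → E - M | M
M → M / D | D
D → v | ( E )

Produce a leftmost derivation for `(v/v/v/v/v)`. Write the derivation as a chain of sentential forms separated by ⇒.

E ⇒ M ⇒ D ⇒ (E) ⇒ (M) ⇒ (M/D) ⇒ (M/D/D) ⇒ (M/D/D/D) ⇒ (M/D/D/D/D) ⇒ (D/D/D/D/D) ⇒ (v/D/D/D/D) ⇒ (v/v/D/D/D) ⇒ (v/v/v/D/D) ⇒ (v/v/v/v/D) ⇒ (v/v/v/v/v)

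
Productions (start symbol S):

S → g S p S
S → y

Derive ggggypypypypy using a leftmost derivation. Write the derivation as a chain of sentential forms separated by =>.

S => gSpS => ggSpSpS => gggSpSpSpS => ggggSpSpSpSpS => ggggypSpSpSpS => ggggypypSpSpS => ggggypypypSpS => ggggypypypypS => ggggypypypypy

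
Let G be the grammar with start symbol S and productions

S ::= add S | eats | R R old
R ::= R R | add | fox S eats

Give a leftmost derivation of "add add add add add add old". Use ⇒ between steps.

S ⇒ add S   [S ::= add S]
add S ⇒ add add S   [S ::= add S]
add add S ⇒ add add R R old   [S ::= R R old]
add add R R old ⇒ add add R R R old   [R ::= R R]
add add R R R old ⇒ add add R R R R old   [R ::= R R]
add add R R R R old ⇒ add add add R R R old   [R ::= add]
add add add R R R old ⇒ add add add add R R old   [R ::= add]
add add add add R R old ⇒ add add add add add R old   [R ::= add]
add add add add add R old ⇒ add add add add add add old   [R ::= add]

S ⇒ add S ⇒ add add S ⇒ add add R R old ⇒ add add R R R old ⇒ add add R R R R old ⇒ add add add R R R old ⇒ add add add add R R old ⇒ add add add add add R old ⇒ add add add add add add old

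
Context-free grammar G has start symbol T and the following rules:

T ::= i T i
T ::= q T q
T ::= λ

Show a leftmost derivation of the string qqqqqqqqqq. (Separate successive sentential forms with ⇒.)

T⇒qTq⇒qqTqq⇒qqqTqqq⇒qqqqTqqqq⇒qqqqqTqqqqq⇒qqqqqqqqqq

T ⇒ qTq   [T ::= q T q]
qTq ⇒ qqTqq   [T ::= q T q]
qqTqq ⇒ qqqTqqq   [T ::= q T q]
qqqTqqq ⇒ qqqqTqqqq   [T ::= q T q]
qqqqTqqqq ⇒ qqqqqTqqqqq   [T ::= q T q]
qqqqqTqqqqq ⇒ qqqqqqqqqq   [T ::= λ]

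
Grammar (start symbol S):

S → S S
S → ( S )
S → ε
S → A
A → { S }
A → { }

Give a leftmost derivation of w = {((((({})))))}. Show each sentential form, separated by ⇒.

S⇒A⇒{S}⇒{(S)}⇒{((S))}⇒{(((S)))}⇒{((((S))))}⇒{(((((S)))))}⇒{(((((A)))))}⇒{((((({S})))))}⇒{((((({})))))}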